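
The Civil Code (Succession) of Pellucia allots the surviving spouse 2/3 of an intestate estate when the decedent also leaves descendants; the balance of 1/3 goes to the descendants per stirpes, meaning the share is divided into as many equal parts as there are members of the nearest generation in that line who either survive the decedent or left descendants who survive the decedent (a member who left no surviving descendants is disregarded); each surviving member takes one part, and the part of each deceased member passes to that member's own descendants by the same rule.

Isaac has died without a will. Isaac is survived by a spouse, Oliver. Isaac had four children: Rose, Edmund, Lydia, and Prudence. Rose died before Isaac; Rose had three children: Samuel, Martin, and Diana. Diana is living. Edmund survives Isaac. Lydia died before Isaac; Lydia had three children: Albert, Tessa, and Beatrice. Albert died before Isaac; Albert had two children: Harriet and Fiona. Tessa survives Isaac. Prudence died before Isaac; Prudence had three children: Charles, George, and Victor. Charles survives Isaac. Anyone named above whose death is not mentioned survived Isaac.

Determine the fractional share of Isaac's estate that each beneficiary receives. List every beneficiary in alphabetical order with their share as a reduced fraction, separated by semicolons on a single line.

Oliver, as surviving spouse, takes 2/3.
The remaining 1/3 passes to Isaac's descendants per stirpes.
The 1/3 is divided into 4 equal shares of 1/12 among Rose, Edmund, Lydia, Prudence.
Rose predeceased; the 1/12 allotted to Rose's branch passes to Rose's issue by representation.
The 1/12 is divided into 3 equal shares of 1/36 among Samuel, Martin, Diana.
Samuel is living and takes 1/36.
Martin is living and takes 1/36.
Diana is living and takes 1/36.
Edmund is living and takes 1/12.
Lydia predeceased; the 1/12 allotted to Lydia's branch passes to Lydia's issue by representation.
The 1/12 is divided into 3 equal shares of 1/36 among Albert, Tessa, Beatrice.
Albert predeceased; the 1/36 allotted to Albert's branch passes to Albert's issue by representation.
The 1/36 is divided into 2 equal shares of 1/72 among Harriet, Fiona.
Harriet is living and takes 1/72.
Fiona is living and takes 1/72.
Tessa is living and takes 1/36.
Beatrice is living and takes 1/36.
Prudence predeceased; the 1/12 allotted to Prudence's branch passes to Prudence's issue by representation.
The 1/12 is divided into 3 equal shares of 1/36 among Charles, George, Victor.
Charles is living and takes 1/36.
George is living and takes 1/36.
Victor is living and takes 1/36.

Beatrice 1/36; Charles 1/36; Diana 1/36; Edmund 1/12; Fiona 1/72; George 1/36; Harriet 1/72; Martin 1/36; Oliver 2/3; Samuel 1/36; Tessa 1/36; Victor 1/36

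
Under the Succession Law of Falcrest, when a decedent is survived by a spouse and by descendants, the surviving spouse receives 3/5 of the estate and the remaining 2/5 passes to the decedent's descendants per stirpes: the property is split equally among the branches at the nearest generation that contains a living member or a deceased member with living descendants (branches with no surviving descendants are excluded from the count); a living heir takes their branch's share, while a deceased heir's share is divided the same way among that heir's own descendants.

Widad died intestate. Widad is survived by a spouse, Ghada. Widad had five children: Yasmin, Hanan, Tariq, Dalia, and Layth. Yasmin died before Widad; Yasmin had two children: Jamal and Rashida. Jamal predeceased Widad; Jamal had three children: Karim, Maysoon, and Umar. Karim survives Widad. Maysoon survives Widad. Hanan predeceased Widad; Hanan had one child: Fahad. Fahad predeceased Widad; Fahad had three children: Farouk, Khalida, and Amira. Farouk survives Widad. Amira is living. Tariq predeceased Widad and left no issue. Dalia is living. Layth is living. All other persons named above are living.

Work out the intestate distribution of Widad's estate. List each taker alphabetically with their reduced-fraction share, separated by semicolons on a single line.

Amira 1/30; Dalia 1/10; Farouk 1/30; Ghada 3/5; Karim 1/60; Khalida 1/30; Layth 1/10; Maysoon 1/60; Rashida 1/20; Umar 1/60

Ghada, as surviving spouse, takes 3/5.
The remaining 2/5 passes to Widad's descendants per stirpes.
Tariq left no surviving issue, so that branch lapses and is disregarded.
The 2/5 is divided into 4 equal shares of 1/10 among Yasmin, Hanan, Dalia, Layth.
Yasmin predeceased; the 1/10 allotted to Yasmin's branch passes to Yasmin's issue by representation.
The 1/10 is divided into 2 equal shares of 1/20 among Jamal, Rashida.
Jamal predeceased; the 1/20 allotted to Jamal's branch passes to Jamal's issue by representation.
The 1/20 is divided into 3 equal shares of 1/60 among Karim, Maysoon, Umar.
Karim is living and takes 1/60.
Maysoon is living and takes 1/60.
Umar is living and takes 1/60.
Rashida is living and takes 1/20.
Hanan predeceased; the 1/10 allotted to Hanan's branch passes to Hanan's issue by representation.
Fahad's line is the sole branch at this level, so the full 1/10 passes to Fahad's issue by representation.
The 1/10 is divided into 3 equal shares of 1/30 among Farouk, Khalida, Amira.
Farouk is living and takes 1/30.
Khalida is living and takes 1/30.
Amira is living and takes 1/30.
Dalia is living and takes 1/10.
Layth is living and takes 1/10.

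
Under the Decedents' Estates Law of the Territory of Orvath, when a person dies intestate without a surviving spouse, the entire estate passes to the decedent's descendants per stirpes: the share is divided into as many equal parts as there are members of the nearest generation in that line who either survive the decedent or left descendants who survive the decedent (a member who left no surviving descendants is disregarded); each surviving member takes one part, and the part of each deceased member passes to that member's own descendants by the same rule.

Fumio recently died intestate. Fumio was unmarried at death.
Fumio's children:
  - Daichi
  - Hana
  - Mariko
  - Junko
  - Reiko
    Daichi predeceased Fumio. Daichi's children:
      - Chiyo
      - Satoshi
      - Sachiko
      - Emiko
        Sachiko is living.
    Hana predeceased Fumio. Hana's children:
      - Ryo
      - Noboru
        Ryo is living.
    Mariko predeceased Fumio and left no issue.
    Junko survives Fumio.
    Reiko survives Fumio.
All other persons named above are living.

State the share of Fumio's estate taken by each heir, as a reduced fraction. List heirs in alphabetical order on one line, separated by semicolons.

There is no surviving spouse, so the entire estate passes to Fumio's descendants per stirpes.
Mariko left no surviving issue, so that branch lapses and is disregarded.
The estate is divided into 4 equal shares of 1/4 among Daichi, Hana, Junko, Reiko.
Daichi predeceased; the 1/4 allotted to Daichi's branch passes to Daichi's issue by representation.
The 1/4 is divided into 4 equal shares of 1/16 among Chiyo, Satoshi, Sachiko, Emiko.
Chiyo is living and takes 1/16.
Satoshi is living and takes 1/16.
Sachiko is living and takes 1/16.
Emiko is living and takes 1/16.
Hana predeceased; the 1/4 allotted to Hana's branch passes to Hana's issue by representation.
The 1/4 is divided into 2 equal shares of 1/8 among Ryo, Noboru.
Ryo is living and takes 1/8.
Noboru is living and takes 1/8.
Junko is living and takes 1/4.
Reiko is living and takes 1/4.

Chiyo 1/16; Emiko 1/16; Junko 1/4; Noboru 1/8; Reiko 1/4; Ryo 1/8; Sachiko 1/16; Satoshi 1/16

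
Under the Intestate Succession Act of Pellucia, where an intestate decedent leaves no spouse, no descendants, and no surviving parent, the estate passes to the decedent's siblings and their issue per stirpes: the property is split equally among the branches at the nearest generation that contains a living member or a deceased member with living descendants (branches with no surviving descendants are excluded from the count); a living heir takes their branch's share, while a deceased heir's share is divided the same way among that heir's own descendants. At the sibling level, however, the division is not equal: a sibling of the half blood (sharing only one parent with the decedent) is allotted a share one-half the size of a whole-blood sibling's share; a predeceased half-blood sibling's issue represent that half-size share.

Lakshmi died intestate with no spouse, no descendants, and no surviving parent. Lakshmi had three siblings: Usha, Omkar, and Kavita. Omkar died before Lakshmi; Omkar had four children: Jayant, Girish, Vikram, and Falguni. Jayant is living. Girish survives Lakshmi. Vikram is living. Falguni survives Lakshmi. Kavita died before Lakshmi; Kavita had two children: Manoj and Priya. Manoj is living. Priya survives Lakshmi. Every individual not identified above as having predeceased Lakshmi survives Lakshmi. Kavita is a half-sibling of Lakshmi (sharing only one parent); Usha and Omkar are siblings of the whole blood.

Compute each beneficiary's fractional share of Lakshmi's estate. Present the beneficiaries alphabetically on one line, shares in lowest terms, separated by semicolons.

Falguni 1/10; Girish 1/10; Jayant 1/10; Manoj 1/10; Priya 1/10; Usha 2/5; Vikram 1/10

No spouse, descendants, or parent survives, so the estate passes to Lakshmi's siblings per stirpes.
Half-blood siblings count for one-half the weight of whole-blood siblings at the initial division.
Dividing 1 in proportion to weights (total weight 5/2): Usha (weight 1) → 2/5; Omkar (weight 1) → 2/5; Kavita (weight 1/2) → 1/5.
Usha is living and takes 2/5.
Omkar predeceased; the 2/5 allotted to Omkar's branch passes to Omkar's issue by representation.
The 2/5 is divided into 4 equal shares of 1/10 among Jayant, Girish, Vikram, Falguni.
Jayant is living and takes 1/10.
Girish is living and takes 1/10.
Vikram is living and takes 1/10.
Falguni is living and takes 1/10.
Kavita predeceased; the 1/5 allotted to Kavita's branch passes to Kavita's issue by representation.
The 1/5 is divided into 2 equal shares of 1/10 among Manoj, Priya.
Manoj is living and takes 1/10.
Priya is living and takes 1/10.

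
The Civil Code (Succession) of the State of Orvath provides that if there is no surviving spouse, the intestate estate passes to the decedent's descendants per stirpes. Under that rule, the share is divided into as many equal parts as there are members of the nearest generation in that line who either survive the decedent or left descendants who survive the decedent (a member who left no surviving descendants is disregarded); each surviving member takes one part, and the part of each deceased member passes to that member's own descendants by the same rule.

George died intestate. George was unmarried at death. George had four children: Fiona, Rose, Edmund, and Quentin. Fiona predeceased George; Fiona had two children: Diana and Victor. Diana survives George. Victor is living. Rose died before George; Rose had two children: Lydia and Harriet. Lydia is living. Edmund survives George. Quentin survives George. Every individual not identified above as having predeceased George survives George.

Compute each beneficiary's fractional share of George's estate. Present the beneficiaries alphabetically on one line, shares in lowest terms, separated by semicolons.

There is no surviving spouse, so the entire estate passes to George's descendants per stirpes.
The estate is divided into 4 equal shares of 1/4 among Fiona, Rose, Edmund, Quentin.
Fiona predeceased; the 1/4 allotted to Fiona's branch passes to Fiona's issue by representation.
The 1/4 is divided into 2 equal shares of 1/8 among Diana, Victor.
Diana is living and takes 1/8.
Victor is living and takes 1/8.
Rose predeceased; the 1/4 allotted to Rose's branch passes to Rose's issue by representation.
The 1/4 is divided into 2 equal shares of 1/8 among Lydia, Harriet.
Lydia is living and takes 1/8.
Harriet is living and takes 1/8.
Edmund is living and takes 1/4.
Quentin is living and takes 1/4.

Diana 1/8; Edmund 1/4; Harriet 1/8; Lydia 1/8; Quentin 1/4; Victor 1/8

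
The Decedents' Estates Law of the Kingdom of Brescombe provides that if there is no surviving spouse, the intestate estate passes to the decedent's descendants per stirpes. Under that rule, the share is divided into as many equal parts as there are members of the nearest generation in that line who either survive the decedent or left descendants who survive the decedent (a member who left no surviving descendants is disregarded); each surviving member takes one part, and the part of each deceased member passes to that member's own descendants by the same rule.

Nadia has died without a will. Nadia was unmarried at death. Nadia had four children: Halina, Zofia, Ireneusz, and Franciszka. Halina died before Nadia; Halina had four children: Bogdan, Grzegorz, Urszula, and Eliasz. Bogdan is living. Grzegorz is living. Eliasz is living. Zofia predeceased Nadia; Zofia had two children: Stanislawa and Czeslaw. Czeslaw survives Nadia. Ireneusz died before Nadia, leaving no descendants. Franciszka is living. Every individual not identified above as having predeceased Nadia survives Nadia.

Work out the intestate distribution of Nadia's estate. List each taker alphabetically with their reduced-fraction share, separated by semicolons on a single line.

Bogdan 1/12; Czeslaw 1/6; Eliasz 1/12; Franciszka 1/3; Grzegorz 1/12; Stanislawa 1/6; Urszula 1/12

There is no surviving spouse, so the entire estate passes to Nadia's descendants per stirpes.
Ireneusz left no surviving issue, so that branch lapses and is disregarded.
The estate is divided into 3 equal shares of 1/3 among Halina, Zofia, Franciszka.
Halina predeceased; the 1/3 allotted to Halina's branch passes to Halina's issue by representation.
The 1/3 is divided into 4 equal shares of 1/12 among Bogdan, Grzegorz, Urszula, Eliasz.
Bogdan is living and takes 1/12.
Grzegorz is living and takes 1/12.
Urszula is living and takes 1/12.
Eliasz is living and takes 1/12.
Zofia predeceased; the 1/3 allotted to Zofia's branch passes to Zofia's issue by representation.
The 1/3 is divided into 2 equal shares of 1/6 among Stanislawa, Czeslaw.
Stanislawa is living and takes 1/6.
Czeslaw is living and takes 1/6.
Franciszka is living and takes 1/3.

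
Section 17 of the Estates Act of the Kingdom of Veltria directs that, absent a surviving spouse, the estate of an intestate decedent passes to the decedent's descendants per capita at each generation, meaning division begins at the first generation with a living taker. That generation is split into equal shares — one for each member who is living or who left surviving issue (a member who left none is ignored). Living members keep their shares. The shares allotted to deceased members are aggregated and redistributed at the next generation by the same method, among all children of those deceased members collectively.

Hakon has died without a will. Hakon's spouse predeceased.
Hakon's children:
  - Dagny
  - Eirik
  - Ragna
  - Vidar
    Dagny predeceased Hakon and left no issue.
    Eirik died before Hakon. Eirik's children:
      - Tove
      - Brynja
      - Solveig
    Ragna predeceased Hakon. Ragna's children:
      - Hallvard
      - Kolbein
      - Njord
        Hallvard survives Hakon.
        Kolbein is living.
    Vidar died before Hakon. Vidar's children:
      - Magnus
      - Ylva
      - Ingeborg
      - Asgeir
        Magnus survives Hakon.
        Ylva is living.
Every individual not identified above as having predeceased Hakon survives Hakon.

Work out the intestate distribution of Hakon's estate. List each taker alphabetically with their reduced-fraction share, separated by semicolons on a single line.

There is no surviving spouse, so the entire estate passes to Hakon's descendants per capita at each generation.
No one at generation 1 (Eirik, Ragna, Vidar) is living; moving to the next generation.
At generation 2 (Tove, Brynja, Solveig, Hallvard, Kolbein, Njord, Magnus, Ylva, Ingeborg, Asgeir) there are 10 shares of (1)/10 = 1/10 each.
Living: Tove, Brynja, Solveig, Hallvard, Kolbein, Njord, Magnus, Ylva, Ingeborg, and Asgeir — each takes 1/10.

Asgeir 1/10; Brynja 1/10; Hallvard 1/10; Ingeborg 1/10; Kolbein 1/10; Magnus 1/10; Njord 1/10; Solveig 1/10; Tove 1/10; Ylva 1/10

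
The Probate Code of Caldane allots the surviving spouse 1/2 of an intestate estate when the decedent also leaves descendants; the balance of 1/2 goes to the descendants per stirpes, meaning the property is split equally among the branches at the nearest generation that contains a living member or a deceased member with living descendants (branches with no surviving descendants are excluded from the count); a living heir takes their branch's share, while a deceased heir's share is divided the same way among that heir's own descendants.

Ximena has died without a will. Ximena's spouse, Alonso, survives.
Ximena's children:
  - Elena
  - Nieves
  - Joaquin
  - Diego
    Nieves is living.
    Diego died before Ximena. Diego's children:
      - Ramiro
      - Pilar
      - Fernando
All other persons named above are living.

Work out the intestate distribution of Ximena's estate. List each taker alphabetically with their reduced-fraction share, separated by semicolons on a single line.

Alonso 1/2; Elena 1/8; Fernando 1/24; Joaquin 1/8; Nieves 1/8; Pilar 1/24; Ramiro 1/24

Alonso, as surviving spouse, takes 1/2.
The remaining 1/2 passes to Ximena's descendants per stirpes.
The 1/2 is divided into 4 equal shares of 1/8 among Elena, Nieves, Joaquin, Diego.
Elena is living and takes 1/8.
Nieves is living and takes 1/8.
Joaquin is living and takes 1/8.
Diego predeceased; the 1/8 allotted to Diego's branch passes to Diego's issue by representation.
The 1/8 is divided into 3 equal shares of 1/24 among Ramiro, Pilar, Fernando.
Ramiro is living and takes 1/24.
Pilar is living and takes 1/24.
Fernando is living and takes 1/24.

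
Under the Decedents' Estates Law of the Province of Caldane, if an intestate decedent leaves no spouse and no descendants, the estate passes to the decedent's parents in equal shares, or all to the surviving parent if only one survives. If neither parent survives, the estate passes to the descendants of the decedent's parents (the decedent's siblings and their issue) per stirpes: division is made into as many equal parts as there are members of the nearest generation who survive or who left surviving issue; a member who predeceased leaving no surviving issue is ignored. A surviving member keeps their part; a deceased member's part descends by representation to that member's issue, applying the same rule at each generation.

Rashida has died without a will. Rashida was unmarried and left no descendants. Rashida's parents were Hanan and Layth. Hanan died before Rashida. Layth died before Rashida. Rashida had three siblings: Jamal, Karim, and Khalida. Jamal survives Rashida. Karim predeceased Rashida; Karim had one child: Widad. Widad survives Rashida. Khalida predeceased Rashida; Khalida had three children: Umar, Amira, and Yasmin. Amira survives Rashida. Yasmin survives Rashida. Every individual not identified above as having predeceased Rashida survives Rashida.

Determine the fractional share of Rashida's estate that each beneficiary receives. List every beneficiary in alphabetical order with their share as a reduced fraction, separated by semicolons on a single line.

Amira 1/9; Jamal 1/3; Umar 1/9; Widad 1/3; Yasmin 1/9

Neither parent survives and there are no descendants, so the estate passes to Rashida's siblings and their issue per stirpes.
The estate is divided into 3 equal shares of 1/3 among Jamal, Karim, Khalida.
Jamal is living and takes 1/3.
Karim predeceased; the 1/3 allotted to Karim's branch passes to Karim's issue by representation.
Widad is the sole taker at this level and receives the full 1/3.
Khalida predeceased; the 1/3 allotted to Khalida's branch passes to Khalida's issue by representation.
The 1/3 is divided into 3 equal shares of 1/9 among Umar, Amira, Yasmin.
Umar is living and takes 1/9.
Amira is living and takes 1/9.
Yasmin is living and takes 1/9.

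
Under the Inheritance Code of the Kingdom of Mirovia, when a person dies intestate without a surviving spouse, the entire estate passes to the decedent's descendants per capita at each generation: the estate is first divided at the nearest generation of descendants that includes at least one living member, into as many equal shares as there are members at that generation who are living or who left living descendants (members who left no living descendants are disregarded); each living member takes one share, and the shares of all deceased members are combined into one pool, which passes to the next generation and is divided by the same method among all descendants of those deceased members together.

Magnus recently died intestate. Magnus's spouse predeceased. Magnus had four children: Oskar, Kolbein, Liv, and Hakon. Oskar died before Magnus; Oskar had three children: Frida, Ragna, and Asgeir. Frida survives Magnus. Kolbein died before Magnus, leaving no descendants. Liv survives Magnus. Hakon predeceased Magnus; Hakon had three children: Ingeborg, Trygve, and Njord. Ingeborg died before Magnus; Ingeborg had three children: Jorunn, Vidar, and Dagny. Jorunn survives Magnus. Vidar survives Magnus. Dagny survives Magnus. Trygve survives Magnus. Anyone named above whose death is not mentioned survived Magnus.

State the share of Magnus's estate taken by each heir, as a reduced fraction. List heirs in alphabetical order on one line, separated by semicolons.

There is no surviving spouse, so the entire estate passes to Magnus's descendants per capita at each generation.
At generation 1 (Oskar, Liv, Hakon) there are 3 shares of (1)/3 = 1/3 each.
Living: Liv — each takes 1/3.
Deceased: Oskar and Hakon. Their combined 2/3 is pooled and carried to generation 2.
At generation 2 (Frida, Ragna, Asgeir, Ingeborg, Trygve, Njord) there are 6 shares of (2/3)/6 = 1/9 each.
Living: Frida, Ragna, Asgeir, Trygve, and Njord — each takes 1/9.
Deceased: Ingeborg. That 1/9 share is carried to generation 3.
At generation 3 (Jorunn, Vidar, Dagny) there are 3 shares of (1/9)/3 = 1/27 each.
Living: Jorunn, Vidar, and Dagny — each takes 1/27.

Asgeir 1/9; Dagny 1/27; Frida 1/9; Jorunn 1/27; Liv 1/3; Njord 1/9; Ragna 1/9; Trygve 1/9; Vidar 1/27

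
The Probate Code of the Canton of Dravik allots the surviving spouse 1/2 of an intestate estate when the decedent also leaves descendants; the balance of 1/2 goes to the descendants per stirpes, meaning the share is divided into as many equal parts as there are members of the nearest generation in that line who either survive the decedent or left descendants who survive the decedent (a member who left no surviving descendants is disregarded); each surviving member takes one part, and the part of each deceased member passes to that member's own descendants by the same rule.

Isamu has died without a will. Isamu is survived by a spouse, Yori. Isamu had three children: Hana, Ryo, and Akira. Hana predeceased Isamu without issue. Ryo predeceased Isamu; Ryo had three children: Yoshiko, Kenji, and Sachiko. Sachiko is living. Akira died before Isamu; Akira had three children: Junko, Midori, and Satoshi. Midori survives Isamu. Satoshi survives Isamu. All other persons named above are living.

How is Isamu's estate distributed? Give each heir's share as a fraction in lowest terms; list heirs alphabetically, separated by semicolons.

Junko 1/12; Kenji 1/12; Midori 1/12; Sachiko 1/12; Satoshi 1/12; Yori 1/2; Yoshiko 1/12

Yori, as surviving spouse, takes 1/2.
The remaining 1/2 passes to Isamu's descendants per stirpes.
Hana left no surviving issue, so that branch lapses and is disregarded.
The 1/2 is divided into 2 equal shares of 1/4 among Ryo, Akira.
Ryo predeceased; the 1/4 allotted to Ryo's branch passes to Ryo's issue by representation.
The 1/4 is divided into 3 equal shares of 1/12 among Yoshiko, Kenji, Sachiko.
Yoshiko is living and takes 1/12.
Kenji is living and takes 1/12.
Sachiko is living and takes 1/12.
Akira predeceased; the 1/4 allotted to Akira's branch passes to Akira's issue by representation.
The 1/4 is divided into 3 equal shares of 1/12 among Junko, Midori, Satoshi.
Junko is living and takes 1/12.
Midori is living and takes 1/12.
Satoshi is living and takes 1/12.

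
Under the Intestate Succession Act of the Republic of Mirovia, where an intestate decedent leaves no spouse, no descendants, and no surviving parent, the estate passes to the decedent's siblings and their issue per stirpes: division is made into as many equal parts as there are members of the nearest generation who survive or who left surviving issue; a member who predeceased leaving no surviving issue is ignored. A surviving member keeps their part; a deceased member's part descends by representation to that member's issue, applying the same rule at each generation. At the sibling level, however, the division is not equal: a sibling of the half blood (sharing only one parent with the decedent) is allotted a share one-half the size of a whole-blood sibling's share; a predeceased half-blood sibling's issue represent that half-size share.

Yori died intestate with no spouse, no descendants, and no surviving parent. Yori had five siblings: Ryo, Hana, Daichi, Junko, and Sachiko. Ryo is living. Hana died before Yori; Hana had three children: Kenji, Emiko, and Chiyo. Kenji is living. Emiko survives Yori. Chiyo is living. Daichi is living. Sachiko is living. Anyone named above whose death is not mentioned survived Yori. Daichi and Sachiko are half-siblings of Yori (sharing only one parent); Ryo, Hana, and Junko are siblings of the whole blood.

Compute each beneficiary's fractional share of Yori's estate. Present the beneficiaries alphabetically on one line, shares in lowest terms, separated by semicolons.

Chiyo 1/12; Daichi 1/8; Emiko 1/12; Junko 1/4; Kenji 1/12; Ryo 1/4; Sachiko 1/8

No spouse, descendants, or parent survives, so the estate passes to Yori's siblings per stirpes.
Half-blood siblings count for one-half the weight of whole-blood siblings at the initial division.
Dividing 1 in proportion to weights (total weight 4): Ryo (weight 1) → 1/4; Hana (weight 1) → 1/4; Daichi (weight 1/2) → 1/8; Junko (weight 1) → 1/4; Sachiko (weight 1/2) → 1/8.
Ryo is living and takes 1/4.
Hana predeceased; the 1/4 allotted to Hana's branch passes to Hana's issue by representation.
The 1/4 is divided into 3 equal shares of 1/12 among Kenji, Emiko, Chiyo.
Kenji is living and takes 1/12.
Emiko is living and takes 1/12.
Chiyo is living and takes 1/12.
Daichi is living and takes 1/8.
Junko is living and takes 1/4.
Sachiko is living and takes 1/8.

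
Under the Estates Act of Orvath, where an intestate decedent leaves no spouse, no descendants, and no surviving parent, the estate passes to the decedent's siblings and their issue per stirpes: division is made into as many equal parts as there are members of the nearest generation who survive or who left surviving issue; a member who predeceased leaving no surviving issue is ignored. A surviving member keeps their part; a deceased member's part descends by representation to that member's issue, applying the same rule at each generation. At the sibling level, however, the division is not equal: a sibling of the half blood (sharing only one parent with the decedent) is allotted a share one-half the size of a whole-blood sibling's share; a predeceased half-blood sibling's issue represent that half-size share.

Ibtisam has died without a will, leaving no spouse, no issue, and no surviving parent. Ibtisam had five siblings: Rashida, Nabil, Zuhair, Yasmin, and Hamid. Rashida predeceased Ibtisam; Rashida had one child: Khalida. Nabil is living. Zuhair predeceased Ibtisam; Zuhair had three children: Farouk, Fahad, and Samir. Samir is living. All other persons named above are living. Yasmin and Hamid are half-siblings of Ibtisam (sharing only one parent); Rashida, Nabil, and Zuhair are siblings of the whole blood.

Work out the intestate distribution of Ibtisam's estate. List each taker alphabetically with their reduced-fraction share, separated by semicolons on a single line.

Fahad 1/12; Farouk 1/12; Hamid 1/8; Khalida 1/4; Nabil 1/4; Samir 1/12; Yasmin 1/8

No spouse, descendants, or parent survives, so the estate passes to Ibtisam's siblings per stirpes.
Half-blood siblings count for one-half the weight of whole-blood siblings at the initial division.
Dividing 1 in proportion to weights (total weight 4): Rashida (weight 1) → 1/4; Nabil (weight 1) → 1/4; Zuhair (weight 1) → 1/4; Yasmin (weight 1/2) → 1/8; Hamid (weight 1/2) → 1/8.
Rashida predeceased; the 1/4 allotted to Rashida's branch passes to Rashida's issue by representation.
Khalida is the sole taker at this level and receives the full 1/4.
Nabil is living and takes 1/4.
Zuhair predeceased; the 1/4 allotted to Zuhair's branch passes to Zuhair's issue by representation.
The 1/4 is divided into 3 equal shares of 1/12 among Farouk, Fahad, Samir.
Farouk is living and takes 1/12.
Fahad is living and takes 1/12.
Samir is living and takes 1/12.
Yasmin is living and takes 1/8.
Hamid is living and takes 1/8.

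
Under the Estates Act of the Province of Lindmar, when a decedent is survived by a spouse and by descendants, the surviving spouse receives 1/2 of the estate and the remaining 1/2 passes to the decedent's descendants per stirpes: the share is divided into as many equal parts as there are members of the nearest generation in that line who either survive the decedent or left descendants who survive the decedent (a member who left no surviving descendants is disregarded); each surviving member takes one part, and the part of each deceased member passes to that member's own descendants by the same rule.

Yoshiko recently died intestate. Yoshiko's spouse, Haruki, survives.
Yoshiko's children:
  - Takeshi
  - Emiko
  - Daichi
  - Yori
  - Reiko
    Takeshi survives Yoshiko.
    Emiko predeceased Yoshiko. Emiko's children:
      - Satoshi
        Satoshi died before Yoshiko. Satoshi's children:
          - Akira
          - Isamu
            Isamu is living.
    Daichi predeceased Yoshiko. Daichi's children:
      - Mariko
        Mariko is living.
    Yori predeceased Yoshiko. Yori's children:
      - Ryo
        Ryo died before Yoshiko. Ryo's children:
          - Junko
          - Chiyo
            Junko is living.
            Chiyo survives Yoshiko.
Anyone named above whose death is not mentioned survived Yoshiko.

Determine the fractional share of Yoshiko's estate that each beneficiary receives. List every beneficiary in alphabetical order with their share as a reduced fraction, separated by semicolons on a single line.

Akira 1/20; Chiyo 1/20; Haruki 1/2; Isamu 1/20; Junko 1/20; Mariko 1/10; Reiko 1/10; Takeshi 1/10

Haruki, as surviving spouse, takes 1/2.
The remaining 1/2 passes to Yoshiko's descendants per stirpes.
The 1/2 is divided into 5 equal shares of 1/10 among Takeshi, Emiko, Daichi, Yori, Reiko.
Takeshi is living and takes 1/10.
Emiko predeceased; the 1/10 allotted to Emiko's branch passes to Emiko's issue by representation.
Satoshi's line is the sole branch at this level, so the full 1/10 passes to Satoshi's issue by representation.
The 1/10 is divided into 2 equal shares of 1/20 among Akira, Isamu.
Akira is living and takes 1/20.
Isamu is living and takes 1/20.
Daichi predeceased; the 1/10 allotted to Daichi's branch passes to Daichi's issue by representation.
Mariko is the sole taker at this level and receives the full 1/10.
Yori predeceased; the 1/10 allotted to Yori's branch passes to Yori's issue by representation.
Ryo's line is the sole branch at this level, so the full 1/10 passes to Ryo's issue by representation.
The 1/10 is divided into 2 equal shares of 1/20 among Junko, Chiyo.
Junko is living and takes 1/20.
Chiyo is living and takes 1/20.
Reiko is living and takes 1/10.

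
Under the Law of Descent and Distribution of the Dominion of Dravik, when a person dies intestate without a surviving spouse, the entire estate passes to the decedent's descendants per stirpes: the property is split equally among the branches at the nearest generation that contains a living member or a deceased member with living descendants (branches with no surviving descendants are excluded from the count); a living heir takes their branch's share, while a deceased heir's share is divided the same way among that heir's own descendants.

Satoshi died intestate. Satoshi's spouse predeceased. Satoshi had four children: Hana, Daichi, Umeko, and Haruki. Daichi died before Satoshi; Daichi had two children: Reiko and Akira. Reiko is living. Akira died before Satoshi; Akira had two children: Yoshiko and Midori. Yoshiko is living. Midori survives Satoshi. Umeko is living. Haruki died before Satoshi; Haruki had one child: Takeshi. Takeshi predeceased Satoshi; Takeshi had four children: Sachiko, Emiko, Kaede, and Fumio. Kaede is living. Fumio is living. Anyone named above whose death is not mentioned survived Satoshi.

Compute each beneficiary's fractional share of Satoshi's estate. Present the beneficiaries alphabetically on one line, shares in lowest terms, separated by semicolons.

Emiko 1/16; Fumio 1/16; Hana 1/4; Kaede 1/16; Midori 1/16; Reiko 1/8; Sachiko 1/16; Umeko 1/4; Yoshiko 1/16

There is no surviving spouse, so the entire estate passes to Satoshi's descendants per stirpes.
The estate is divided into 4 equal shares of 1/4 among Hana, Daichi, Umeko, Haruki.
Hana is living and takes 1/4.
Daichi predeceased; the 1/4 allotted to Daichi's branch passes to Daichi's issue by representation.
The 1/4 is divided into 2 equal shares of 1/8 among Reiko, Akira.
Reiko is living and takes 1/8.
Akira predeceased; the 1/8 allotted to Akira's branch passes to Akira's issue by representation.
The 1/8 is divided into 2 equal shares of 1/16 among Yoshiko, Midori.
Yoshiko is living and takes 1/16.
Midori is living and takes 1/16.
Umeko is living and takes 1/4.
Haruki predeceased; the 1/4 allotted to Haruki's branch passes to Haruki's issue by representation.
Takeshi's line is the sole branch at this level, so the full 1/4 passes to Takeshi's issue by representation.
The 1/4 is divided into 4 equal shares of 1/16 among Sachiko, Emiko, Kaede, Fumio.
Sachiko is living and takes 1/16.
Emiko is living and takes 1/16.
Kaede is living and takes 1/16.
Fumio is living and takes 1/16.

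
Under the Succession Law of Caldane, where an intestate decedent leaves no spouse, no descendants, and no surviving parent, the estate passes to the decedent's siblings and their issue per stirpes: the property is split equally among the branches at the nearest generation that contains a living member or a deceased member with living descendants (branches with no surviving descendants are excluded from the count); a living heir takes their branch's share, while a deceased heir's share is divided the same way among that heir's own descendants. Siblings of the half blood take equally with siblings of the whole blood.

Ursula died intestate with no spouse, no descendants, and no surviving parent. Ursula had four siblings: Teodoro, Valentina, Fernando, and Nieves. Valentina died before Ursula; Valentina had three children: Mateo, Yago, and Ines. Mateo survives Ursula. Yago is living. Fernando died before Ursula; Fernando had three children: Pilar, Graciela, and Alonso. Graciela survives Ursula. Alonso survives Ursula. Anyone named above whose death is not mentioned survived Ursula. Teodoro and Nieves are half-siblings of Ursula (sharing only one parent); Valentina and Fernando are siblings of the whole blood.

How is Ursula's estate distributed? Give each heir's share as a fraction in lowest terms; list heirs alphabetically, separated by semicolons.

Alonso 1/12; Graciela 1/12; Ines 1/12; Mateo 1/12; Nieves 1/4; Pilar 1/12; Teodoro 1/4; Yago 1/12

No spouse, descendants, or parent survives, so the estate passes to Ursula's siblings per stirpes.
Half-blood and whole-blood siblings take equally under the stated rule.
The estate is divided into 4 equal shares of 1/4 among Teodoro, Valentina, Fernando, Nieves.
Teodoro is living and takes 1/4.
Valentina predeceased; the 1/4 allotted to Valentina's branch passes to Valentina's issue by representation.
The 1/4 is divided into 3 equal shares of 1/12 among Mateo, Yago, Ines.
Mateo is living and takes 1/12.
Yago is living and takes 1/12.
Ines is living and takes 1/12.
Fernando predeceased; the 1/4 allotted to Fernando's branch passes to Fernando's issue by representation.
The 1/4 is divided into 3 equal shares of 1/12 among Pilar, Graciela, Alonso.
Pilar is living and takes 1/12.
Graciela is living and takes 1/12.
Alonso is living and takes 1/12.
Nieves is living and takes 1/4.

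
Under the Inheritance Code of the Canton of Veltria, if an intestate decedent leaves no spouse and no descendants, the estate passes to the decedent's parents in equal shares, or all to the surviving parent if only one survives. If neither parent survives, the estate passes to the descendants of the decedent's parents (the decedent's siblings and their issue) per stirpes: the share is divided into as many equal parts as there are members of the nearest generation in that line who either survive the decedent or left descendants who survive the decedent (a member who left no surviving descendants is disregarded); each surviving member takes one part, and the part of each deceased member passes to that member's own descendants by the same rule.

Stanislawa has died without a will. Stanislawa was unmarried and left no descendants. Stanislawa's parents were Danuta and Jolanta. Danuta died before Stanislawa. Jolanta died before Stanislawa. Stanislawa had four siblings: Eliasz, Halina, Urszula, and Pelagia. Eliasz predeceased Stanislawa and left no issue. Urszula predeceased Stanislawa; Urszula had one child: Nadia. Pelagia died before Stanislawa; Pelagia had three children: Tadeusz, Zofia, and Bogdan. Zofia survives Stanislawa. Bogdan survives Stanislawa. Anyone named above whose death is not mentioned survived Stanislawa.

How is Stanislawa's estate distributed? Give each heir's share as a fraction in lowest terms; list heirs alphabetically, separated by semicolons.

Bogdan 1/9; Halina 1/3; Nadia 1/3; Tadeusz 1/9; Zofia 1/9

Neither parent survives and there are no descendants, so the estate passes to Stanislawa's siblings and their issue per stirpes.
Eliasz left no surviving issue, so that branch lapses and is disregarded.
The estate is divided into 3 equal shares of 1/3 among Halina, Urszula, Pelagia.
Halina is living and takes 1/3.
Urszula predeceased; the 1/3 allotted to Urszula's branch passes to Urszula's issue by representation.
Nadia is the sole taker at this level and receives the full 1/3.
Pelagia predeceased; the 1/3 allotted to Pelagia's branch passes to Pelagia's issue by representation.
The 1/3 is divided into 3 equal shares of 1/9 among Tadeusz, Zofia, Bogdan.
Tadeusz is living and takes 1/9.
Zofia is living and takes 1/9.
Bogdan is living and takes 1/9.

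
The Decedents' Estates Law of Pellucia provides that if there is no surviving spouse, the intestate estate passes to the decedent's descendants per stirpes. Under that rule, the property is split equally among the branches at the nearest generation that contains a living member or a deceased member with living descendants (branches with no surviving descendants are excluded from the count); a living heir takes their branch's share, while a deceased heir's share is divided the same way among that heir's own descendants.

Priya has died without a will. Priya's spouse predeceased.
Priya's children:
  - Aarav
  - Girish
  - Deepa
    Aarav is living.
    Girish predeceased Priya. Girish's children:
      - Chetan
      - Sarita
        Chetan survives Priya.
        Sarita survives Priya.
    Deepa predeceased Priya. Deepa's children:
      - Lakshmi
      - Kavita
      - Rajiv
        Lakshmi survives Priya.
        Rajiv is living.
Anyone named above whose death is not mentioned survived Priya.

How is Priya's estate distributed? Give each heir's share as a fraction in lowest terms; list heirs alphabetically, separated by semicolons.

There is no surviving spouse, so the entire estate passes to Priya's descendants per stirpes.
The estate is divided into 3 equal shares of 1/3 among Aarav, Girish, Deepa.
Aarav is living and takes 1/3.
Girish predeceased; the 1/3 allotted to Girish's branch passes to Girish's issue by representation.
The 1/3 is divided into 2 equal shares of 1/6 among Chetan, Sarita.
Chetan is living and takes 1/6.
Sarita is living and takes 1/6.
Deepa predeceased; the 1/3 allotted to Deepa's branch passes to Deepa's issue by representation.
The 1/3 is divided into 3 equal shares of 1/9 among Lakshmi, Kavita, Rajiv.
Lakshmi is living and takes 1/9.
Kavita is living and takes 1/9.
Rajiv is living and takes 1/9.

Aarav 1/3; Chetan 1/6; Kavita 1/9; Lakshmi 1/9; Rajiv 1/9; Sarita 1/6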